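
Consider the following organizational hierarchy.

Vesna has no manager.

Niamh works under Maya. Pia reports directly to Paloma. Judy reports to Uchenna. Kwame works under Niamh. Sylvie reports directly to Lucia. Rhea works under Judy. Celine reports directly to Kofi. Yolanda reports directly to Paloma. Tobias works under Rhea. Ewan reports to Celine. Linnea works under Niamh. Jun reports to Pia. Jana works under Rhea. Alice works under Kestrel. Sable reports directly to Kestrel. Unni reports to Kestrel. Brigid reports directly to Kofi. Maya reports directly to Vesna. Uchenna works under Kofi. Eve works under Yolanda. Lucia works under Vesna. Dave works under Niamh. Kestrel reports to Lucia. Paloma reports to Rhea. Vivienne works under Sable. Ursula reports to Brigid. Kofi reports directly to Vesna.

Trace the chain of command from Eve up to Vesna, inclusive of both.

Eve -> Yolanda -> Paloma -> Rhea -> Judy -> Uchenna -> Kofi -> Vesna

Eve reports to Yolanda. Yolanda reports to Paloma. Paloma reports to Rhea. Rhea reports to Judy. Judy reports to Uchenna. Uchenna reports to Kofi. Kofi reports to Vesna. Vesna is at the top.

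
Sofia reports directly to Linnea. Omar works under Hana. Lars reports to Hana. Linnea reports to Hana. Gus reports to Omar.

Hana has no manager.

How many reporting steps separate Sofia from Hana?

2

Chain from Sofia up to Hana: Sofia → Linnea → Hana. That is 2 steps up, so Sofia is 2 levels below Hana.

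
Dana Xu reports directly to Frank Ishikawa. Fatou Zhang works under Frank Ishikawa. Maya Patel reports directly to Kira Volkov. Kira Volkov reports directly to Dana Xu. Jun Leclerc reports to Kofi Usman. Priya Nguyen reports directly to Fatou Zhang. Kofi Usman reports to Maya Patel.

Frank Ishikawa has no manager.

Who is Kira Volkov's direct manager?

Dana Xu

Kira Volkov reports directly to Dana Xu.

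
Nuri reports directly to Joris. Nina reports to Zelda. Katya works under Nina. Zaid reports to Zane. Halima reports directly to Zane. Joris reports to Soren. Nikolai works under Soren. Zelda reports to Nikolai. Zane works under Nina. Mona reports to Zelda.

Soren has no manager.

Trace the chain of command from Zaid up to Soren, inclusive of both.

Zaid -> Zane -> Nina -> Zelda -> Nikolai -> Soren

Zaid reports to Zane. Zane reports to Nina. Nina reports to Zelda. Zelda reports to Nikolai. Nikolai reports to Soren. Soren is at the top.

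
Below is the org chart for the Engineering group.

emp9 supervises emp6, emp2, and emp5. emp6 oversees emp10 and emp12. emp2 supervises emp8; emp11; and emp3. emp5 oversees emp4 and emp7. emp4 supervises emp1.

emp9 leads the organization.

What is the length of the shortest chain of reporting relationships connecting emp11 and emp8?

emp11 is 1 level below emp2, and emp8 is 1 level below emp2 (their lowest common manager). The shortest path runs up from emp11 to emp2 and back down to emp8: 1 + 1 = 2 links.

2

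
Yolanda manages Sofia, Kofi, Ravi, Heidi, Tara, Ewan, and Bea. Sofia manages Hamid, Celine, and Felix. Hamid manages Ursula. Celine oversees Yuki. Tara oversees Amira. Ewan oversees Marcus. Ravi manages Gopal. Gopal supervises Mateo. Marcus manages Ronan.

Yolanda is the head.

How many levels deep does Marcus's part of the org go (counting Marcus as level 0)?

1

The longest chain under Marcus runs Marcus → Ronan, which is 1 level below Marcus.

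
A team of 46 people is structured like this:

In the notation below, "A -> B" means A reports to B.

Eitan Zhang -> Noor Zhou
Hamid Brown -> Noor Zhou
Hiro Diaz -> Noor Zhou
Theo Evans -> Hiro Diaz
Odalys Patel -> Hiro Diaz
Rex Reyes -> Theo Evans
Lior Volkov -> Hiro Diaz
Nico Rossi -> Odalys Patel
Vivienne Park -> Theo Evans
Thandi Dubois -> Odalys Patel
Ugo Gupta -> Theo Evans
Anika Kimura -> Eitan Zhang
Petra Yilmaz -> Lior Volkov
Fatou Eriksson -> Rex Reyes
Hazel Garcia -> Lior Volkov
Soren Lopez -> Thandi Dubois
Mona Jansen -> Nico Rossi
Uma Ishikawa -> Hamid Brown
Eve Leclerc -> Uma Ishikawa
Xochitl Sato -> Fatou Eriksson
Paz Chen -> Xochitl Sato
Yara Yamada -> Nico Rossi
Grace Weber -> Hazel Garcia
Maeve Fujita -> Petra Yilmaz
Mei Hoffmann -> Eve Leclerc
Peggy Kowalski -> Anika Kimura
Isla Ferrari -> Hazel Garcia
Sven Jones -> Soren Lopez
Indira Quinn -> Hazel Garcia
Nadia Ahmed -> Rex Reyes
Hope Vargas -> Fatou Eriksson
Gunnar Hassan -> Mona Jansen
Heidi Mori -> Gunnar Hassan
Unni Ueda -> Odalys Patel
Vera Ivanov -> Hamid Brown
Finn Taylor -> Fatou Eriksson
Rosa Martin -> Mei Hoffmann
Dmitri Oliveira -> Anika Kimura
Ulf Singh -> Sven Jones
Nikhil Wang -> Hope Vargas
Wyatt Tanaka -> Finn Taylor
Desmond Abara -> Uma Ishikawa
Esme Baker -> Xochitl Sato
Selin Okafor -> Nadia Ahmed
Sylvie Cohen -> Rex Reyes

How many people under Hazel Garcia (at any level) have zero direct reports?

3

The people in Hazel Garcia's organization with no one reporting to them are Indira Quinn, Isla Ferrari, Grace Weber. That is 3.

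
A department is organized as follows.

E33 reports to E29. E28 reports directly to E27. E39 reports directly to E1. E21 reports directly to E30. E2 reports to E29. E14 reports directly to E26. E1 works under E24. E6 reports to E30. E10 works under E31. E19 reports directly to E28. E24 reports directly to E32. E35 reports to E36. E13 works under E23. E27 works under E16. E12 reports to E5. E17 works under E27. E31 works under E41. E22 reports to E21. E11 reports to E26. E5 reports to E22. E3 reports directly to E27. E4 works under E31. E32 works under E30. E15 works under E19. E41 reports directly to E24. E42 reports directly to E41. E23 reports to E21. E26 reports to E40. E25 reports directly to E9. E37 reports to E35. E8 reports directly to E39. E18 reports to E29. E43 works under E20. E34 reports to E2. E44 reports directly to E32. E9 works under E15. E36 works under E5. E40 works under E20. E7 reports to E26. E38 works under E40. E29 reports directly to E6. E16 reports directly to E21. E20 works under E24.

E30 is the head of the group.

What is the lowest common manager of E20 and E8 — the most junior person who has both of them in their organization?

E20's chain of managers is E24, E32, E30. E8's chain of managers is E39, E1, E24, E32, E30. The first manager that appears in both chains is E24.

E24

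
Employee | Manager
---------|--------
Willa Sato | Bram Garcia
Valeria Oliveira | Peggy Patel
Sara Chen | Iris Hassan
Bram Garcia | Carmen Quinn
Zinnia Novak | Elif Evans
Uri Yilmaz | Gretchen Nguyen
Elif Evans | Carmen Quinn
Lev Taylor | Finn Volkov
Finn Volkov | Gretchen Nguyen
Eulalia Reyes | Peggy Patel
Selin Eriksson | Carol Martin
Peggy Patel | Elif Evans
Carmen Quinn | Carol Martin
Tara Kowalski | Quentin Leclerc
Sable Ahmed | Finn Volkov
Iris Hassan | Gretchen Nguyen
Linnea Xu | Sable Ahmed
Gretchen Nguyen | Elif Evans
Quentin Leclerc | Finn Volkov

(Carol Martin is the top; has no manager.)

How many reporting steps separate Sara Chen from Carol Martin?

5

Chain from Sara Chen up to Carol Martin: Sara Chen → Iris Hassan → Gretchen Nguyen → Elif Evans → Carmen Quinn → Carol Martin. That is 5 steps up, so Sara Chen is 5 levels below Carol Martin.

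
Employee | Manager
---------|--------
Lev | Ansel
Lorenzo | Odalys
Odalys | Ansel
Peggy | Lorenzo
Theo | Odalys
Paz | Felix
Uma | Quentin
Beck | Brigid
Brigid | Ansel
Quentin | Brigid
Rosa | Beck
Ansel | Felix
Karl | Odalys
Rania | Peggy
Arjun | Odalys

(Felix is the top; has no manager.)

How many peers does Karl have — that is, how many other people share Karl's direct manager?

Karl reports to Odalys. Odalys's other direct reports are Lorenzo, Arjun, Theo — 3 peers.

3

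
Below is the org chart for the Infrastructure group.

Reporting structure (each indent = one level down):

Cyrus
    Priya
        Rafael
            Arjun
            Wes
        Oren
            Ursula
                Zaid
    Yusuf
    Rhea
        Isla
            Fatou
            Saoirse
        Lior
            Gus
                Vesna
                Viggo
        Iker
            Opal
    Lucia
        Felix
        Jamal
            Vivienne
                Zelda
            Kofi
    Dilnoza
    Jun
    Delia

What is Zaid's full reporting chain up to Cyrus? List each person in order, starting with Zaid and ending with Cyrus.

Zaid reports to Ursula. Ursula reports to Oren. Oren reports to Priya. Priya reports to Cyrus. Cyrus is at the top.

Zaid -> Ursula -> Oren -> Priya -> Cyrus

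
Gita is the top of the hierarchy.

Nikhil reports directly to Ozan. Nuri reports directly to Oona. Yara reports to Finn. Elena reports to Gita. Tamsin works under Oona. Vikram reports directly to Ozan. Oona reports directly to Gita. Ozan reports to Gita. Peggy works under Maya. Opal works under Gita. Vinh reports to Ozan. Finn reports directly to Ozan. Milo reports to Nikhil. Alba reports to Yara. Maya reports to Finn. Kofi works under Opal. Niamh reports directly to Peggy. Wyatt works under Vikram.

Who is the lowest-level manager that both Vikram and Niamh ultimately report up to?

Vikram's chain of managers is Ozan, Gita. Niamh's chain of managers is Peggy, Maya, Finn, Ozan, Gita. The first manager that appears in both chains is Ozan.

Ozan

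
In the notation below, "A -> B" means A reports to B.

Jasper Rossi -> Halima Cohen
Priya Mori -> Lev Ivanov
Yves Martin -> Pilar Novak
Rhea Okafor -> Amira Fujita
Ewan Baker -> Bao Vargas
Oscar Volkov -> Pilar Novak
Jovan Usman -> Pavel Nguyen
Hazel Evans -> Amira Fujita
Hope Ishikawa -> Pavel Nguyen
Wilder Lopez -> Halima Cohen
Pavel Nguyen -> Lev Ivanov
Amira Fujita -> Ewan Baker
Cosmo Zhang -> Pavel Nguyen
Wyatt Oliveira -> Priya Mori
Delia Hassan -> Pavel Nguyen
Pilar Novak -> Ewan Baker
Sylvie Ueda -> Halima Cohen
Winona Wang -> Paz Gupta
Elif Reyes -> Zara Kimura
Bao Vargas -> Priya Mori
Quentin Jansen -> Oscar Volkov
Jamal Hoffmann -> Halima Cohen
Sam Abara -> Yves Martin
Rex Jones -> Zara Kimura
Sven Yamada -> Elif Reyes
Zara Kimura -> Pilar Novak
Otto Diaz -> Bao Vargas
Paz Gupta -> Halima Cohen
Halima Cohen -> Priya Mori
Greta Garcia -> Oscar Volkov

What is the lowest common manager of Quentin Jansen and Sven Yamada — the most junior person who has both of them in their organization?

Quentin Jansen's chain of managers is Oscar Volkov, Pilar Novak, Ewan Baker, Bao Vargas, Priya Mori, Lev Ivanov. Sven Yamada's chain of managers is Elif Reyes, Zara Kimura, Pilar Novak, Ewan Baker, Bao Vargas, Priya Mori, Lev Ivanov. The first manager that appears in both chains is Pilar Novak.

Pilar Novak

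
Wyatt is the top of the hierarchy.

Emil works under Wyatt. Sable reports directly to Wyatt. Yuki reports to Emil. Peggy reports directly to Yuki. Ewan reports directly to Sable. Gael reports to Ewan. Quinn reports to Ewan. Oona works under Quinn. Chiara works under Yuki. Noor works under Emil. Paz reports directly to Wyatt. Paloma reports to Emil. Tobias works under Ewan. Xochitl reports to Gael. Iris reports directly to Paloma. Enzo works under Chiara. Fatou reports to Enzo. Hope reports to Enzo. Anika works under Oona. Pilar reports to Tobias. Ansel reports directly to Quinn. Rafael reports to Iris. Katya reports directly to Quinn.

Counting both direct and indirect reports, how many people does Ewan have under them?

9

Ewan directly manages Gael, Quinn, Tobias. Under Gael: Xochitl (1). Under Quinn: Katya, Ansel, Oona, Anika (4). Under Tobias: Pilar (1). So Ewan's organization is 3 direct reports plus everyone under them: 2 + 5 + 2 = 9.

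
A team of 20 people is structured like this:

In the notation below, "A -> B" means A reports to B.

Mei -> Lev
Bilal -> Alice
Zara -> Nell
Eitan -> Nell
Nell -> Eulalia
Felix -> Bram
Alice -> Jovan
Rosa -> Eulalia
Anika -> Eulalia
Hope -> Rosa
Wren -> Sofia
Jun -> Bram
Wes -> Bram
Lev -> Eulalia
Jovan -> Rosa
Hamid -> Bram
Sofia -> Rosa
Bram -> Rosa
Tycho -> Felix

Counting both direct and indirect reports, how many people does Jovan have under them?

Jovan directly manages Alice. Under Alice: Bilal (1). That's 2 in total.

2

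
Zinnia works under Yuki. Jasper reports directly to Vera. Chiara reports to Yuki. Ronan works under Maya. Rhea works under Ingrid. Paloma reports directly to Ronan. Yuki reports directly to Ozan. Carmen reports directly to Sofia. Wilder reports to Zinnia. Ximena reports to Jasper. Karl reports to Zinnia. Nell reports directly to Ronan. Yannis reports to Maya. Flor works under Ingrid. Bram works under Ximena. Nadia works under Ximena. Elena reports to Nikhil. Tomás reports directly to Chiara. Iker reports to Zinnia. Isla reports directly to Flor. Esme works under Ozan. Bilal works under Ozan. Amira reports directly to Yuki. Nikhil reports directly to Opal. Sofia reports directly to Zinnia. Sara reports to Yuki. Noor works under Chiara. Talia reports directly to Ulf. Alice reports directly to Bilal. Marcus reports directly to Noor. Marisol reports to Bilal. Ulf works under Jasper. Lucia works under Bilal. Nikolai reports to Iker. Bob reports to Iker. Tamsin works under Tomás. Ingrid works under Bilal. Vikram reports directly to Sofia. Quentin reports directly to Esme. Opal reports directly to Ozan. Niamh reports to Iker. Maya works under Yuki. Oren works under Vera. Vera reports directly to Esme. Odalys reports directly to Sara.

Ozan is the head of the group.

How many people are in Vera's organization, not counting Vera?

Vera directly manages Jasper, Oren. Under Jasper: Ximena, Nadia, Bram, Ulf, Talia (5). Oren has no reports. So Vera's organization is 2 direct reports plus everyone under them: 6 + 1 = 7.

7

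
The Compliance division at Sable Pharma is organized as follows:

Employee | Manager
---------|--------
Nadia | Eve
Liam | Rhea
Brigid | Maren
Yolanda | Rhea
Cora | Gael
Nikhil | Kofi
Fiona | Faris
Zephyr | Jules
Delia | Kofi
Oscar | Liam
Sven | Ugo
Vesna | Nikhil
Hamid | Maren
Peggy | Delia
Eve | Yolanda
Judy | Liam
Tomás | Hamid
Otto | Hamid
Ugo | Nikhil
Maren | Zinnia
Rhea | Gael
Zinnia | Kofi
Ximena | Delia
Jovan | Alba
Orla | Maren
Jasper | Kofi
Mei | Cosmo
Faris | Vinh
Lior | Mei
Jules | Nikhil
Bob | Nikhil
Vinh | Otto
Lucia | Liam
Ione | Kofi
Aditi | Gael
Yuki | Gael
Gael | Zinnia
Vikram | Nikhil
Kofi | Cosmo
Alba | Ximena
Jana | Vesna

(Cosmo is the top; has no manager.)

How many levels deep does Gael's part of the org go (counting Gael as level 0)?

4

The longest chain under Gael runs Gael → Rhea → Yolanda → Eve → Nadia, which is 4 levels below Gael.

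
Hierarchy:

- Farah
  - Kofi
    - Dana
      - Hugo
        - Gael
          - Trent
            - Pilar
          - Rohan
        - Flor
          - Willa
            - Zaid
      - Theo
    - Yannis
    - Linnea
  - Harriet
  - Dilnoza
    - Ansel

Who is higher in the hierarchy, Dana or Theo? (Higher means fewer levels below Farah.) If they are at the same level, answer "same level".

Dana

Dana is 2 levels below Farah; Theo is 3. Dana is higher.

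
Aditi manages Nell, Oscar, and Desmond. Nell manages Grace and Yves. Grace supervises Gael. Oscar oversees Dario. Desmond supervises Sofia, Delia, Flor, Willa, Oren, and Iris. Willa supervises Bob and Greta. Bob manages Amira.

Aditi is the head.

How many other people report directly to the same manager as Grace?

1

Grace reports to Nell. Nell's other direct reports are Yves — 1 peer.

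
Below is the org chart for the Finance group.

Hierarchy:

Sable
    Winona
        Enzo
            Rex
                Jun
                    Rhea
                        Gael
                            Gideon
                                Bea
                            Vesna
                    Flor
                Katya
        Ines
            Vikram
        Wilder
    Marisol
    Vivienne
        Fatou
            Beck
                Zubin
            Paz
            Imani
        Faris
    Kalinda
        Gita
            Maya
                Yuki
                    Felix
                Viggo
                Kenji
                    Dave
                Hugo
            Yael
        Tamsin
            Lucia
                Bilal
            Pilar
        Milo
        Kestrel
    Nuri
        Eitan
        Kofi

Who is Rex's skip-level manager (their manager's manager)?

Winona

Rex reports to Enzo, and Enzo reports to Winona. So Rex's skip-level manager is Winona.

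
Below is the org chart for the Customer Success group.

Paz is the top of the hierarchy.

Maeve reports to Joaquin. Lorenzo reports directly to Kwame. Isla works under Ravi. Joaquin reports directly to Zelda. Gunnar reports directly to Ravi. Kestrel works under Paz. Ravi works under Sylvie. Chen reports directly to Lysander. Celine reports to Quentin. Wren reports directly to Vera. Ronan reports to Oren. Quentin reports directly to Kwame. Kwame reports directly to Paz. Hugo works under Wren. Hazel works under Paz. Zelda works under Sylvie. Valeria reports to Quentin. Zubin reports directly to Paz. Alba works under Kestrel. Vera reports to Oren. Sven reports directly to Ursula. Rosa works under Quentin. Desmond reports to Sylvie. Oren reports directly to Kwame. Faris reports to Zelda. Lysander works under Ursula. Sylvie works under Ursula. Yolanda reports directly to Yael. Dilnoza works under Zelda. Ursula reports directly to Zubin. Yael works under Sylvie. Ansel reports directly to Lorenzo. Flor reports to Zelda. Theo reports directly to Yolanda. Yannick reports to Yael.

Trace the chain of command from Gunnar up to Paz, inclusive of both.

Gunnar -> Ravi -> Sylvie -> Ursula -> Zubin -> Paz

Gunnar reports to Ravi. Ravi reports to Sylvie. Sylvie reports to Ursula. Ursula reports to Zubin. Zubin reports to Paz. Paz is at the top.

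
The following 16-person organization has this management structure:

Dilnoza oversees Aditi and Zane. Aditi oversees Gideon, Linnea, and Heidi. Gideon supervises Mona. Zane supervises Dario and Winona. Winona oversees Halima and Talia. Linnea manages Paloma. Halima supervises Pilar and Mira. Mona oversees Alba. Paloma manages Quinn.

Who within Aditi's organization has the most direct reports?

Direct-report counts within Aditi's organization: Aditi has 3; Linnea has 1; Paloma has 1; Gideon has 1; Mona has 1. The largest is 3, held by Aditi.

Aditi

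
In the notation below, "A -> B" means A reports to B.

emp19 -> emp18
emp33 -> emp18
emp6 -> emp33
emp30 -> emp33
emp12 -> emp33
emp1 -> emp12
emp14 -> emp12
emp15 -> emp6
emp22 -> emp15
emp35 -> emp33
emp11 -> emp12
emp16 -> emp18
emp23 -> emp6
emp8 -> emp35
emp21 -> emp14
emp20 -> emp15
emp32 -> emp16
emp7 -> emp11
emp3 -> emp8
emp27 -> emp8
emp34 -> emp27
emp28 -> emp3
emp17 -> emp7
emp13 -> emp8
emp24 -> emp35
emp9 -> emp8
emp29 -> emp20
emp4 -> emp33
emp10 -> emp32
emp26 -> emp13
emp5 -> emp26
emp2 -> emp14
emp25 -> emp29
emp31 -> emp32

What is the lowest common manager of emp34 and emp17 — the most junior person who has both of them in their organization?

emp34's chain of managers is emp27, emp8, emp35, emp33, emp18. emp17's chain of managers is emp7, emp11, emp12, emp33, emp18. The first manager that appears in both chains is emp33.

emp33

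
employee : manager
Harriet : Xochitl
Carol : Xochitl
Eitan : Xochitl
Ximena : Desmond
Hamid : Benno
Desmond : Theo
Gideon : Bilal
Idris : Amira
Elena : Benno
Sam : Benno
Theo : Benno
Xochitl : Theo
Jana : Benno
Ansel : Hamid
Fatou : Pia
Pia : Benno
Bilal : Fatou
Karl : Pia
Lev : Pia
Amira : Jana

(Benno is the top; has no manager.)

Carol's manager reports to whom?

Carol reports to Xochitl, and Xochitl reports to Theo. So Carol's skip-level manager is Theo.

Theo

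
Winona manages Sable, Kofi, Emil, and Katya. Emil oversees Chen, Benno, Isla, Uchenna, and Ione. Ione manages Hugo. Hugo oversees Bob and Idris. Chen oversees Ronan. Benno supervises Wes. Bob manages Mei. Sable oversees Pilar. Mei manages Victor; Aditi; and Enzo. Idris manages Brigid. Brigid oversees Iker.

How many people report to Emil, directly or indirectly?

16

Emil directly manages Ione, Isla, Chen, Benno, Uchenna. Under Ione: Hugo, Idris, Brigid, Iker, Bob, Mei, Enzo, Aditi, Victor (9). Isla has no reports. Under Chen: Ronan (1). Under Benno: Wes (1). Uchenna has no reports. So Emil's organization is 5 direct reports plus everyone under them: 10 + 1 + 2 + 2 + 1 = 16.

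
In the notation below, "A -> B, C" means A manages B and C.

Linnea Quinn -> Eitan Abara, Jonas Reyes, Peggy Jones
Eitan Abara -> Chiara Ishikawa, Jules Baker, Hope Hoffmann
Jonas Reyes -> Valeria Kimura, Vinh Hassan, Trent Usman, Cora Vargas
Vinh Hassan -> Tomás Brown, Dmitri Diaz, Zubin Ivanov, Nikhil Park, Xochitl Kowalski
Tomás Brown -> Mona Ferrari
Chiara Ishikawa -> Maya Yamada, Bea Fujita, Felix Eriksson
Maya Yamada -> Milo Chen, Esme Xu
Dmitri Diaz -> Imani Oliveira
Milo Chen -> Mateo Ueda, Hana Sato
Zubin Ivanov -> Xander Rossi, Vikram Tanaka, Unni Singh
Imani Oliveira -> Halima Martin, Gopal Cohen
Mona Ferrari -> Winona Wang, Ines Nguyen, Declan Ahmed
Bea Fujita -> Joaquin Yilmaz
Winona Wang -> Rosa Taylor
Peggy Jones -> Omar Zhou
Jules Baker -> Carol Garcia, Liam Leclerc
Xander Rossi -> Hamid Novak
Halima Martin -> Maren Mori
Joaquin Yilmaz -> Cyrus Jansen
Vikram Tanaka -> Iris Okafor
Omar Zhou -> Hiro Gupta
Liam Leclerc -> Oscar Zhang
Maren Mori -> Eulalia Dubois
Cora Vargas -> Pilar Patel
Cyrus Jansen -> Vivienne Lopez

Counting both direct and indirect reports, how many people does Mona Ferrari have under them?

Mona Ferrari directly manages Winona Wang, Ines Nguyen, Declan Ahmed. Under Winona Wang: Rosa Taylor (1). Ines Nguyen has no reports. Declan Ahmed has no reports. So Mona Ferrari's organization is 3 direct reports plus everyone under them: 2 + 1 + 1 = 4.

4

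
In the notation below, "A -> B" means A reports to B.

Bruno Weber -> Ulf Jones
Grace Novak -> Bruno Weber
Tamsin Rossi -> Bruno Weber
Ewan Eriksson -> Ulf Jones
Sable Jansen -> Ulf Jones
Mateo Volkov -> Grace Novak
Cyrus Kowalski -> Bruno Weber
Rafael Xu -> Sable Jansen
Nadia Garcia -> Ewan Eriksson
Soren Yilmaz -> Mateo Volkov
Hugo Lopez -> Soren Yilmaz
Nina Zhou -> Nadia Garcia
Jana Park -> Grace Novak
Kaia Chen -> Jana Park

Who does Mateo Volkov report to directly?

Grace Novak

Mateo Volkov reports directly to Grace Novak.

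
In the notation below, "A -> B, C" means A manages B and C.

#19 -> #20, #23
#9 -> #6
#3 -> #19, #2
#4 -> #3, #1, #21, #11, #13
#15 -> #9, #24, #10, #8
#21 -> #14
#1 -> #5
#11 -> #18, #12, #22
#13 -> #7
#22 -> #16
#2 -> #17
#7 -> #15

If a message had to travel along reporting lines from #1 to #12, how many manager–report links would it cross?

3

#1 is 1 level below #4, and #12 is 2 levels below #4 (their lowest common manager). The shortest path runs up from #1 to #4 and back down to #12: 1 + 2 = 3 links.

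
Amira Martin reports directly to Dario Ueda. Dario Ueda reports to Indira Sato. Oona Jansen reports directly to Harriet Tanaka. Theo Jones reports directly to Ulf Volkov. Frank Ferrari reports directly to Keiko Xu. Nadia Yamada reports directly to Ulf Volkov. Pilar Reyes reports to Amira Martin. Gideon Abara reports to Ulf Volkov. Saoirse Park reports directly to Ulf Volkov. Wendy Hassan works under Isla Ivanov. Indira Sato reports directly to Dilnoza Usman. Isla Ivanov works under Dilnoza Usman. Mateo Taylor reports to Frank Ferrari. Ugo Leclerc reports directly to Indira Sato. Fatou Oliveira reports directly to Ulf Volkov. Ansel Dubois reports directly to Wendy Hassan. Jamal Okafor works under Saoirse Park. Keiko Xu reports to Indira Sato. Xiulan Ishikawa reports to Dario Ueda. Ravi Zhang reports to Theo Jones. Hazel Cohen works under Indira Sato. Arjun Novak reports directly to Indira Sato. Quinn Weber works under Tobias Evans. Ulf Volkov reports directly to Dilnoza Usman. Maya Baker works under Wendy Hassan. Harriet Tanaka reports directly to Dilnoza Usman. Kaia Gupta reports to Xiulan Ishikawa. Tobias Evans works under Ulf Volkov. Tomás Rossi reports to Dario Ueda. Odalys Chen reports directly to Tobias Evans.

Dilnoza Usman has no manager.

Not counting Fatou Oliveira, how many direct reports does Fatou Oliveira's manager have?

Fatou Oliveira reports to Ulf Volkov. Ulf Volkov's other direct reports are Tobias Evans, Theo Jones, Saoirse Park, Nadia Yamada, Gideon Abara — 5 peers.

5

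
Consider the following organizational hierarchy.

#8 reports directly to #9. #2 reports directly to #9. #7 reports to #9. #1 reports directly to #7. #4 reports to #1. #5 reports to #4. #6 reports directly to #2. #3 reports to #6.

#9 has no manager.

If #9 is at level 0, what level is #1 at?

Chain from #1 up to #9: #1 → #7 → #9. That is 2 steps up, so #1 is 2 levels below #9.

2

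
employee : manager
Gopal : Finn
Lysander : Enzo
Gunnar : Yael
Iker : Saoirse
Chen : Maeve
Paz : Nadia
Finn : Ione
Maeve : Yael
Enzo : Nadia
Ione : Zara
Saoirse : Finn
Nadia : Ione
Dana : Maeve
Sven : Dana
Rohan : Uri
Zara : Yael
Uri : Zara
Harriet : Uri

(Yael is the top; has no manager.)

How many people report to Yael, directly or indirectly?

Yael directly manages Zara, Maeve, Gunnar. Under Zara: Uri, Harriet, Rohan, Ione, Nadia, Paz, Enzo, Lysander, Finn, Gopal, Saoirse, Iker (12). Under Maeve: Chen, Dana, Sven (3). Gunnar has no reports. So Yael's organization is 3 direct reports plus everyone under them: 13 + 4 + 1 = 18.

18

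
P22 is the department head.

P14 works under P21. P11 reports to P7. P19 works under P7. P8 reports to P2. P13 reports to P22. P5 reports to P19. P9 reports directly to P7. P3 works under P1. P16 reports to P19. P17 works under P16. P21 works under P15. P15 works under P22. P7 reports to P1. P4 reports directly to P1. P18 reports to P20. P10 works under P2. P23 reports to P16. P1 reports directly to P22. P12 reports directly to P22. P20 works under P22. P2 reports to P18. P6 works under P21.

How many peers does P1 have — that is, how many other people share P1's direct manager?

4

P1 reports to P22. P22's other direct reports are P13, P20, P12, P15 — 4 peers.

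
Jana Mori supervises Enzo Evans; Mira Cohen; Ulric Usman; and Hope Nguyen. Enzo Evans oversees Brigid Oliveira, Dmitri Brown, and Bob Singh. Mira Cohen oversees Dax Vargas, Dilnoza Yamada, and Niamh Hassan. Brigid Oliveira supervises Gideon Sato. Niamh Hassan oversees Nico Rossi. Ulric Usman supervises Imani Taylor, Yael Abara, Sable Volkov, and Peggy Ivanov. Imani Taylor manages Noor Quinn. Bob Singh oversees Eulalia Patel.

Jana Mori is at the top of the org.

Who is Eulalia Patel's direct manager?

Eulalia Patel reports directly to Bob Singh.

Bob Singh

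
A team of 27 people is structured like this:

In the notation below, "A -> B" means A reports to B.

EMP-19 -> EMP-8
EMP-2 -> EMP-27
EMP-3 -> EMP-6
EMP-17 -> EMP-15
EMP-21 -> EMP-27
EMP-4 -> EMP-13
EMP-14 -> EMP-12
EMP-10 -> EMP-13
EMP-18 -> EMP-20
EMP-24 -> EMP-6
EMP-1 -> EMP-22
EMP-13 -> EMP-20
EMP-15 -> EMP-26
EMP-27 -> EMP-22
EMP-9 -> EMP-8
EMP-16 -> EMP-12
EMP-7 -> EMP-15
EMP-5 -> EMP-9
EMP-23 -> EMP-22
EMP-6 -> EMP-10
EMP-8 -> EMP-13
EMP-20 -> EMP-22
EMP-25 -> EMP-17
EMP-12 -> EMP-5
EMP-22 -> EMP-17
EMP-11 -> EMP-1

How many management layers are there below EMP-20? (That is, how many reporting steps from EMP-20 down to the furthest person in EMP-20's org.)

The longest chain under EMP-20 runs EMP-20 → EMP-13 → EMP-8 → EMP-9 → EMP-5 → EMP-12 → EMP-14, which is 6 levels below EMP-20.

6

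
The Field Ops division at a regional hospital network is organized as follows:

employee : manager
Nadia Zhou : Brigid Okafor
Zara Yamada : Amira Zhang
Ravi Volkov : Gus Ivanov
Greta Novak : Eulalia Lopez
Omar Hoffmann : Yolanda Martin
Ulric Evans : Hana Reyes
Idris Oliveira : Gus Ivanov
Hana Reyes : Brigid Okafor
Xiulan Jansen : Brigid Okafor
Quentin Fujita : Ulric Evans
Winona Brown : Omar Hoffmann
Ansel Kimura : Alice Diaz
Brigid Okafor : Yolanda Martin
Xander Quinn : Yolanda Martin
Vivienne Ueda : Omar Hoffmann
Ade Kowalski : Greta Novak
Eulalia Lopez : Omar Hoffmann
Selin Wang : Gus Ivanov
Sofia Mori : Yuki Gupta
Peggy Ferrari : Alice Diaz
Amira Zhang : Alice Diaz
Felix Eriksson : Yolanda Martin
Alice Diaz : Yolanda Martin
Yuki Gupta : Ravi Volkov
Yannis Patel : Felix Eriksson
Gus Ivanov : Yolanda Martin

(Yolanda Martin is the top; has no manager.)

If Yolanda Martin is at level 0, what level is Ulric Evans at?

Chain from Ulric Evans up to Yolanda Martin: Ulric Evans → Hana Reyes → Brigid Okafor → Yolanda Martin. That is 3 steps up, so Ulric Evans is 3 levels below Yolanda Martin.

3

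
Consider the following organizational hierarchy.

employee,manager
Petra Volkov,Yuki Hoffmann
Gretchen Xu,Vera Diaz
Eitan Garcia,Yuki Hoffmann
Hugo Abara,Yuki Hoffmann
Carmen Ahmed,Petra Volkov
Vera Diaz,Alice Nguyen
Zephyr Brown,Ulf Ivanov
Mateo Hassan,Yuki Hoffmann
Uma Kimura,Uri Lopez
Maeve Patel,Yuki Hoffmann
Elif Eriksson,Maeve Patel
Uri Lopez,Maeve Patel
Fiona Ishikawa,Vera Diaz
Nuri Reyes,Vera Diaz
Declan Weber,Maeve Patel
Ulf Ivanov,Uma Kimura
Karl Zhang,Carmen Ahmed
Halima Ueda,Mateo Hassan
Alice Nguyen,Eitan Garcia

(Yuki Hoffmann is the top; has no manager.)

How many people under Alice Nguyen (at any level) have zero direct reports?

The people in Alice Nguyen's organization with no one reporting to them are Nuri Reyes, Gretchen Xu, Fiona Ishikawa. That is 3.

3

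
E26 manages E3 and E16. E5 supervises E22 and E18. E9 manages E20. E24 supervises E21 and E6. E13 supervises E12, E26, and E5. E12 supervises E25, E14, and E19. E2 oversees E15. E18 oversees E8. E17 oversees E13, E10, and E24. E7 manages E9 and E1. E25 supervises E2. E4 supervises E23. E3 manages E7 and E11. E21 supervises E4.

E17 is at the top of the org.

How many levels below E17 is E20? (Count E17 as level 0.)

6

Chain from E20 up to E17: E20 → E9 → E7 → E3 → E26 → E13 → E17. That is 6 steps up, so E20 is 6 levels below E17.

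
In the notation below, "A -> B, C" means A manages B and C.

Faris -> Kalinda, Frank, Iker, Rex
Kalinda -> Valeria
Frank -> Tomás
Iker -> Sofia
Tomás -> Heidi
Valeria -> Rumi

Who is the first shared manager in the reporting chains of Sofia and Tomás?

Sofia's chain of managers is Iker, Faris. Tomás's chain of managers is Frank, Faris. The first manager that appears in both chains is Faris.

Faris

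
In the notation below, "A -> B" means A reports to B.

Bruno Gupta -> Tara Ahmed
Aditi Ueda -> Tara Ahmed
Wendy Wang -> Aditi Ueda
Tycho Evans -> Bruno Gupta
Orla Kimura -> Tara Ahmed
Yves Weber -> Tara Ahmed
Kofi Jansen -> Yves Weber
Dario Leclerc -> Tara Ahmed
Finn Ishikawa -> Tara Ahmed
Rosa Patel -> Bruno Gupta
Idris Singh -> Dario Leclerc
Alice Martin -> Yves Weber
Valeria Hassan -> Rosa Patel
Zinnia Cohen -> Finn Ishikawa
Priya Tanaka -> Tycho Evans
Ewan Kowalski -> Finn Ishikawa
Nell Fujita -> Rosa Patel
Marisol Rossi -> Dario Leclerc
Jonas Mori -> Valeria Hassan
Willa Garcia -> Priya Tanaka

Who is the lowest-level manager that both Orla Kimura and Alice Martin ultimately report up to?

Tara Ahmed

Orla Kimura's chain of managers is Tara Ahmed. Alice Martin's chain of managers is Yves Weber, Tara Ahmed. The first manager that appears in both chains is Tara Ahmed.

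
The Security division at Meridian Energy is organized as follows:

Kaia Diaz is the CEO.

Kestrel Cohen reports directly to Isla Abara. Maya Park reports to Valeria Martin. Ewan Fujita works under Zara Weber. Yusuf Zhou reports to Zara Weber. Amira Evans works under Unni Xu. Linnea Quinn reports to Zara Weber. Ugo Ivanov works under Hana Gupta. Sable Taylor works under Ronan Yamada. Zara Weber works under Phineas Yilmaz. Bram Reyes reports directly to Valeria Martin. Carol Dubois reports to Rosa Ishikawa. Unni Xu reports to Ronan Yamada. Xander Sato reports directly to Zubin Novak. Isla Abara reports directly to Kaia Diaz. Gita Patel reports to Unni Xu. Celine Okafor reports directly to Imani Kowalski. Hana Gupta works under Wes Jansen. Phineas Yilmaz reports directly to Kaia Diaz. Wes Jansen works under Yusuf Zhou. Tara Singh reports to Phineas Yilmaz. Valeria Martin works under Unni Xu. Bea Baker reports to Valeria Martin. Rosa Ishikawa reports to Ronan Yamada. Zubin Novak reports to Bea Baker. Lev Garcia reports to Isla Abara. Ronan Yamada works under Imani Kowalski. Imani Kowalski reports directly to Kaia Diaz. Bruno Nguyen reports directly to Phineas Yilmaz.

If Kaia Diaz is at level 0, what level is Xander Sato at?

Chain from Xander Sato up to Kaia Diaz: Xander Sato → Zubin Novak → Bea Baker → Valeria Martin → Unni Xu → Ronan Yamada → Imani Kowalski → Kaia Diaz. That is 7 steps up, so Xander Sato is 7 levels below Kaia Diaz.

7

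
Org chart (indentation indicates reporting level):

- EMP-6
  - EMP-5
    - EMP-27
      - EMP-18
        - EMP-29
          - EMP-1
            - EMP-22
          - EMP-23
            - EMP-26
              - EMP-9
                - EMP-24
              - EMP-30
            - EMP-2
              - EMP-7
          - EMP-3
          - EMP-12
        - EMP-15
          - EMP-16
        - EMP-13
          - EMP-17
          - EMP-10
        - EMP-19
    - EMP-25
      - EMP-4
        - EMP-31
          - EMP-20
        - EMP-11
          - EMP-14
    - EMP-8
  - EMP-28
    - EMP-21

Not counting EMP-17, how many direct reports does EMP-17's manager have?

EMP-17 reports to EMP-13. EMP-13's other direct reports are EMP-10 — 1 peer.

1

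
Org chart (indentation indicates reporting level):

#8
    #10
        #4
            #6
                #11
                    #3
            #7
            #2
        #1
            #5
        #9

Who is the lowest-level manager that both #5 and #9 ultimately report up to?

#10

#5's chain of managers is #1, #10, #8. #9's chain of managers is #10, #8. The first manager that appears in both chains is #10.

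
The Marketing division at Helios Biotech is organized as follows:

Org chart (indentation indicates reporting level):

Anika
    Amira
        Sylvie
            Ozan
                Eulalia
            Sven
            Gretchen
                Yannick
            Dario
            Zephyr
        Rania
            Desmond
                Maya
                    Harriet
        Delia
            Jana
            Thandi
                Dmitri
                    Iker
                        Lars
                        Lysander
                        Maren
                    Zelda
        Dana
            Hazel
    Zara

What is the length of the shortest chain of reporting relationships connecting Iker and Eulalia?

7

Iker is 4 levels below Amira, and Eulalia is 3 levels below Amira (their lowest common manager). The shortest path runs up from Iker to Amira and back down to Eulalia: 4 + 3 = 7 links.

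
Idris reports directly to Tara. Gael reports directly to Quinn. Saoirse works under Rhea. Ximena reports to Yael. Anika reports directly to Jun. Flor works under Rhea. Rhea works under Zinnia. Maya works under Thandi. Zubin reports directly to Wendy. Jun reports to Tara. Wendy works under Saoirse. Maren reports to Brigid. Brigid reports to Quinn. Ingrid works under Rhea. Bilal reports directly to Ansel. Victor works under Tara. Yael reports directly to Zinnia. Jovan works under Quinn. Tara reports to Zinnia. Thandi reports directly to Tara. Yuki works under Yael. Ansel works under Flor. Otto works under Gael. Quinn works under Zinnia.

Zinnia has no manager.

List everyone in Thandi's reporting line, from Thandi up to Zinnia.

Thandi -> Tara -> Zinnia

Thandi reports to Tara. Tara reports to Zinnia. Zinnia is at the top.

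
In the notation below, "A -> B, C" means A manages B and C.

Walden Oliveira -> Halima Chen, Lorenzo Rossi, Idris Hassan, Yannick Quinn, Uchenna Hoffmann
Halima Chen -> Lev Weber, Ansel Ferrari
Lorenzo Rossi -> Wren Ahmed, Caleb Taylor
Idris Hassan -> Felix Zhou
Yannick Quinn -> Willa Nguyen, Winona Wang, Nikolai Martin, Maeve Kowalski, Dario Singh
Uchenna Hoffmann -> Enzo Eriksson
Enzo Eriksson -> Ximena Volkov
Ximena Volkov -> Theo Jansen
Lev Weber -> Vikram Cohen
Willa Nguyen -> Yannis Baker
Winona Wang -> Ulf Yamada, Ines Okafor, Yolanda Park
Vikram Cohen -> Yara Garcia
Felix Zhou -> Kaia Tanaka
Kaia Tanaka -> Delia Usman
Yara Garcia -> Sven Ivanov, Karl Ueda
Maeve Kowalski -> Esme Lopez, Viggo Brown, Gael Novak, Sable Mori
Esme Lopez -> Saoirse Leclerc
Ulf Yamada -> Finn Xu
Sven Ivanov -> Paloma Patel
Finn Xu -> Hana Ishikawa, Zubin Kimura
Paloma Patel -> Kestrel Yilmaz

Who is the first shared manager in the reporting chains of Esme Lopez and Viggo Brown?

Maeve Kowalski

Esme Lopez's chain of managers is Maeve Kowalski, Yannick Quinn, Walden Oliveira. Viggo Brown's chain of managers is Maeve Kowalski, Yannick Quinn, Walden Oliveira. The first manager that appears in both chains is Maeve Kowalski.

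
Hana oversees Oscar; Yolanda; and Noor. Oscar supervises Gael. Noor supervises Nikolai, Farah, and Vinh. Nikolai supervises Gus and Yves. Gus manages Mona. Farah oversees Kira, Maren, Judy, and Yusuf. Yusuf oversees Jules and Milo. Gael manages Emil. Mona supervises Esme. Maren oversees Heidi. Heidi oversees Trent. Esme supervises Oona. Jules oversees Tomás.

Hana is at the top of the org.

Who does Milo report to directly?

Milo reports directly to Yusuf.

Yusuf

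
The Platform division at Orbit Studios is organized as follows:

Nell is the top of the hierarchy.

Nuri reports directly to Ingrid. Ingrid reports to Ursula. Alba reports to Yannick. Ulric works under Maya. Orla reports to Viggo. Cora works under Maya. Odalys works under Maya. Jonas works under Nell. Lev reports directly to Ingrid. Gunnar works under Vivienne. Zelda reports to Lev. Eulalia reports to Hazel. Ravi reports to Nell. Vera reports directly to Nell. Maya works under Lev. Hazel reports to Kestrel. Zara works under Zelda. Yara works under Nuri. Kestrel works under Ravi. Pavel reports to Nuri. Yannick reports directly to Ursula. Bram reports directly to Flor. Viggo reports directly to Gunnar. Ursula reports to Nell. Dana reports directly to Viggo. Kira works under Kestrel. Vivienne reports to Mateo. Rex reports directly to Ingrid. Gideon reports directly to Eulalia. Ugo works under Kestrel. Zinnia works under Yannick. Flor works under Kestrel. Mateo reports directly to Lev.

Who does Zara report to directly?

Zelda

Zara reports directly to Zelda.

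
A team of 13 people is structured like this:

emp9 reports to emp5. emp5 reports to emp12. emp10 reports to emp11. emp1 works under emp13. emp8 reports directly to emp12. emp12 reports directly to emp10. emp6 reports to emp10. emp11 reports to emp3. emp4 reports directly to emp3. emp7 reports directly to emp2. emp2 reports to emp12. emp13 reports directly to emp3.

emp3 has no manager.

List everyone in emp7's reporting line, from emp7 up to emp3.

emp7 -> emp2 -> emp12 -> emp10 -> emp11 -> emp3

emp7 reports to emp2. emp2 reports to emp12. emp12 reports to emp10. emp10 reports to emp11. emp11 reports to emp3. emp3 is at the top.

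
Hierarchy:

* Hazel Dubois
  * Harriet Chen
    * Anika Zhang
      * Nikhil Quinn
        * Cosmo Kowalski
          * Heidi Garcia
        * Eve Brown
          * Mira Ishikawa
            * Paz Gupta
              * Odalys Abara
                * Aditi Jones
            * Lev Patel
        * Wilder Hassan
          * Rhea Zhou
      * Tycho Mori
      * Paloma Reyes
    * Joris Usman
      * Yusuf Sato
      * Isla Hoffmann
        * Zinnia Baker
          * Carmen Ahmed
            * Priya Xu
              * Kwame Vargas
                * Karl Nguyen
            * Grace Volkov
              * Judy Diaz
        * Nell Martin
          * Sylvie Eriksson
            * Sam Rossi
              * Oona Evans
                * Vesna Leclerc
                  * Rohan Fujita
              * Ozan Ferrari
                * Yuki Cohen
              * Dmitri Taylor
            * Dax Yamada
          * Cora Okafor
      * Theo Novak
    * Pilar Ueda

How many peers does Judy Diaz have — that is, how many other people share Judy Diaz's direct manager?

0

Judy Diaz reports to Grace Volkov, and Grace Volkov has no other direct reports. Judy Diaz has 0 peers.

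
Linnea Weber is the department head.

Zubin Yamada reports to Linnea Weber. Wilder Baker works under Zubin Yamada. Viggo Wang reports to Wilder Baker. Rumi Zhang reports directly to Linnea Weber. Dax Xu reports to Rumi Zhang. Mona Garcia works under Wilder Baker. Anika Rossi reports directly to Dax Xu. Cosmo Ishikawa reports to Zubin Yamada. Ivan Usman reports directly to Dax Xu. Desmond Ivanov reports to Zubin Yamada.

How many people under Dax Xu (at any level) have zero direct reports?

The people in Dax Xu's organization with no one reporting to them are Ivan Usman, Anika Rossi. That is 2.

2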